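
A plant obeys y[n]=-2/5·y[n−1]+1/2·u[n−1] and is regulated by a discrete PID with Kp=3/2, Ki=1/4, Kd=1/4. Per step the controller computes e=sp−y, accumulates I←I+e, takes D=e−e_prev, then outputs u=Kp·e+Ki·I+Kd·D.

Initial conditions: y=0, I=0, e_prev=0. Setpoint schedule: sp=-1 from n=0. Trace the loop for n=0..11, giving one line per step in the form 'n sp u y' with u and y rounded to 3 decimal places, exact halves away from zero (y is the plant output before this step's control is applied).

(exact arithmetic carried between steps; '≈' marks a value shown rounded to 6 d.p. or computed from one; I and e_prev carry over from the previous line; the table rounds u and y to 3 d.p., halves away from zero)
n=0: y=0, sp=-1, e=sp−y=-1; I=-1, D=e−e_prev=-1; u=3/2·(-1)+1/4·(-1)+1/4·(-1)=-2; next y=-2/5·0+1/2·(-2)=-1
n=1: y=-1, sp=-1, e=sp−y=0; I=-1, D=e−e_prev=1; u=3/2·0+1/4·(-1)+1/4·1=0; next y=-2/5·(-1)+1/2·0=0.4
n=2: y=0.4, sp=-1, e=sp−y=-1.4; I=-2.4, D=e−e_prev=-1.4; u=3/2·(-1.4)+1/4·(-2.4)+1/4·(-1.4)=-3.05; next y=-2/5·0.4+1/2·(-3.05)=-1.685
n=3: y=-1.685, sp=-1, e=sp−y=0.685; I=-1.715, D=e−e_prev=2.085; u=3/2·0.685+1/4·(-1.715)+1/4·2.085=1.12; next y=-2/5·(-1.685)+1/2·1.12=1.234
n=4: y=1.234, sp=-1, e=sp−y=-2.234; I=-3.949, D=e−e_prev=-2.919; u=3/2·(-2.234)+1/4·(-3.949)+1/4·(-2.919)=-5.068; next y=-2/5·1.234+1/2·(-5.068)=-3.0276
n=5: y=-3.0276, sp=-1, e=sp−y=2.0276; I=-1.9214, D=e−e_prev=4.2616; u=3/2·2.0276+1/4·(-1.9214)+1/4·4.2616=3.62645; next y=-2/5·(-3.0276)+1/2·3.62645=3.024265
n=6: y=3.024265, sp=-1, e=sp−y=-4.024265; I=-5.945665, D=e−e_prev=-6.051865; u=3/2·(-4.024265)+1/4·(-5.945665)+1/4·(-6.051865)=-9.03578; next y=-2/5·3.024265+1/2·(-9.03578)=-5.727596
n=7: y=-5.727596, sp=-1, e=sp−y=4.727596; I=-1.218069, D=e−e_prev=8.751861; u=3/2·4.727596+1/4·(-1.218069)+1/4·8.751861=8.974842; next y=-2/5·(-5.727596)+1/2·8.974842≈6.778459
n=8: y≈6.778459, sp=-1, e=sp−y≈-7.778459; I≈-8.996528, D=e−e_prev≈-12.506055; u=3/2·(-7.778459)+1/4·(-8.996528)+1/4·(-12.506055)≈-17.043335; next y=-2/5·6.778459+1/2·(-17.043335)≈-11.233051
n=9: y≈-11.233051, sp=-1, e=sp−y≈10.233051; I≈1.236523, D=e−e_prev≈18.011511; u=3/2·10.233051+1/4·1.236523+1/4·18.011511≈20.161585; next y=-2/5·(-11.233051)+1/2·20.161585≈14.574013
n=10: y≈14.574013, sp=-1, e=sp−y≈-15.574013; I≈-14.337490, D=e−e_prev≈-25.807064; u=3/2·(-15.574013)+1/4·(-14.337490)+1/4·(-25.807064)≈-33.397158; next y=-2/5·14.574013+1/2·(-33.397158)≈-22.528184
n=11: y≈-22.528184, sp=-1, e=sp−y≈21.528184; I≈7.190694, D=e−e_prev≈37.102198; u=3/2·21.528184+1/4·7.190694+1/4·37.102198≈43.365500; next y=-2/5·(-22.528184)+1/2·43.365500≈30.694024

0 -1 -2.000 0.000
1 -1 0.000 -1.000
2 -1 -3.050 0.400
3 -1 1.120 -1.685
4 -1 -5.068 1.234
5 -1 3.626 -3.028
6 -1 -9.036 3.024
7 -1 8.975 -5.728
8 -1 -17.043 6.778
9 -1 20.162 -11.233
10 -1 -33.397 14.574
11 -1 43.365 -22.528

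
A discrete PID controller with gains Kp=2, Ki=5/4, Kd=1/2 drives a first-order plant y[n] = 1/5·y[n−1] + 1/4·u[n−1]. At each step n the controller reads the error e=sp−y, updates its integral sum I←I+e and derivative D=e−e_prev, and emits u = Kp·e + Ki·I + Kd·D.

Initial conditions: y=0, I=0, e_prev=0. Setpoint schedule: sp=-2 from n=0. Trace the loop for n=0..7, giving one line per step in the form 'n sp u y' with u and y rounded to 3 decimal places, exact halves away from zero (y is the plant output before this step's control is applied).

0 -2 -7.500 0.000
1 -2 -1.969 -1.875
2 -2 -6.842 -0.867
3 -2 -3.941 -1.884
4 -2 -6.551 -1.362
5 -2 -5.032 -1.910
6 -2 -6.432 -1.640
7 -2 -5.637 -1.936

(exact arithmetic carried between steps; '≈' marks a value shown rounded to 6 d.p. or computed from one; I and e_prev carry over from the previous line; the table rounds u and y to 3 d.p., halves away from zero)
n=0: y=0, sp=-2, e=sp−y=-2; I=-2, D=e−e_prev=-2; u=2·(-2)+5/4·(-2)+1/2·(-2)=-7.5; next y=1/5·0+1/4·(-7.5)=-1.875
n=1: y=-1.875, sp=-2, e=sp−y=-0.125; I=-2.125, D=e−e_prev=1.875; u=2·(-0.125)+5/4·(-2.125)+1/2·1.875=-1.96875; next y=1/5·(-1.875)+1/4·(-1.96875)≈-0.867188
n=2: y≈-0.867188, sp=-2, e=sp−y≈-1.132813; I≈-3.257813, D=e−e_prev≈-1.007813; u=2·(-1.132813)+5/4·(-3.257813)+1/2·(-1.007813)≈-6.841797; next y=1/5·(-0.867188)+1/4·(-6.841797)≈-1.883887
n=3: y≈-1.883887, sp=-2, e=sp−y≈-0.116113; I≈-3.373926, D=e−e_prev≈1.016699; u=2·(-0.116113)+5/4·(-3.373926)+1/2·1.016699≈-3.941284; next y=1/5·(-1.883887)+1/4·(-3.941284)≈-1.362098
n=4: y≈-1.362098, sp=-2, e=sp−y≈-0.637902; I≈-4.011827, D=e−e_prev≈-0.521788; u=2·(-0.637902)+5/4·(-4.011827)+1/2·(-0.521788)≈-6.551482; next y=1/5·(-1.362098)+1/4·(-6.551482)≈-1.910290
n=5: y≈-1.910290, sp=-2, e=sp−y≈-0.089710; I≈-4.101537, D=e−e_prev≈0.548192; u=2·(-0.089710)+5/4·(-4.101537)+1/2·0.548192≈-5.032246; next y=1/5·(-1.910290)+1/4·(-5.032246)≈-1.640119
n=6: y≈-1.640119, sp=-2, e=sp−y≈-0.359881; I≈-4.461418, D=e−e_prev≈-0.270171; u=2·(-0.359881)+5/4·(-4.461418)+1/2·(-0.270171)≈-6.431619; next y=1/5·(-1.640119)+1/4·(-6.431619)≈-1.935929
n=7: y≈-1.935929, sp=-2, e=sp−y≈-0.064071; I≈-4.525489, D=e−e_prev≈0.295809; u=2·(-0.064071)+5/4·(-4.525489)+1/2·0.295809≈-5.637100; next y=1/5·(-1.935929)+1/4·(-5.637100)≈-1.796461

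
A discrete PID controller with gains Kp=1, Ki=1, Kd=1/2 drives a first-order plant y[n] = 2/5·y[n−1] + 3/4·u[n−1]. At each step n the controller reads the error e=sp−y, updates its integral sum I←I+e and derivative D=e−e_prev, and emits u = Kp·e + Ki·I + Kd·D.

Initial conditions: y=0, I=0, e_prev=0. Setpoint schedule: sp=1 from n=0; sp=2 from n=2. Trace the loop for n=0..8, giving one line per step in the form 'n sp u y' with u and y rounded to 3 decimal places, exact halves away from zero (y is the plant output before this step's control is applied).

(exact arithmetic carried between steps; '≈' marks a value shown rounded to 6 d.p. or computed from one; I and e_prev carry over from the previous line; the table rounds u and y to 3 d.p., halves away from zero)
n=0: y=0, sp=1, e=sp−y=1; I=1, D=e−e_prev=1; u=1·1+1·1+1/2·1=2.5; next y=2/5·0+3/4·2.5=1.875
n=1: y=1.875, sp=1, e=sp−y=-0.875; I=0.125, D=e−e_prev=-1.875; u=1·(-0.875)+1·0.125+1/2·(-1.875)=-1.6875; next y=2/5·1.875+3/4·(-1.6875)=-0.515625
n=2: y=-0.515625, sp=2, e=sp−y=2.515625; I=2.640625, D=e−e_prev=3.390625; u=1·2.515625+1·2.640625+1/2·3.390625≈6.851563; next y=2/5·(-0.515625)+3/4·6.851563≈4.932422
n=3: y≈4.932422, sp=2, e=sp−y≈-2.932422; I≈-0.291797, D=e−e_prev≈-5.448047; u=1·(-2.932422)+1·(-0.291797)+1/2·(-5.448047)≈-5.948242; next y=2/5·4.932422+3/4·(-5.948242)≈-2.488213
n=4: y≈-2.488213, sp=2, e=sp−y≈4.488213; I≈4.196416, D=e−e_prev≈7.420635; u=1·4.488213+1·4.196416+1/2·7.420635≈12.394946; next y=2/5·(-2.488213)+3/4·12.394946≈8.300925
n=5: y≈8.300925, sp=2, e=sp−y≈-6.300925; I≈-2.104509, D=e−e_prev≈-10.789137; u=1·(-6.300925)+1·(-2.104509)+1/2·(-10.789137)≈-13.800002; next y=2/5·8.300925+3/4·(-13.800002)≈-7.029632
n=6: y≈-7.029632, sp=2, e=sp−y≈9.029632; I≈6.925123, D=e−e_prev≈15.330556; u=1·9.029632+1·6.925123+1/2·15.330556≈23.620033; next y=2/5·(-7.029632)+3/4·23.620033≈14.903172
n=7: y≈14.903172, sp=2, e=sp−y≈-12.903172; I≈-5.978049, D=e−e_prev≈-21.932803; u=1·(-12.903172)+1·(-5.978049)+1/2·(-21.932803)≈-29.847622; next y=2/5·14.903172+3/4·(-29.847622)≈-16.424448
n=8: y≈-16.424448, sp=2, e=sp−y≈18.424448; I≈12.446399, D=e−e_prev≈31.327620; u=1·18.424448+1·12.446399+1/2·31.327620≈46.534657; next y=2/5·(-16.424448)+3/4·46.534657≈28.331214

0 1 2.500 0.000
1 1 -1.688 1.875
2 2 6.852 -0.516
3 2 -5.948 4.932
4 2 12.395 -2.488
5 2 -13.800 8.301
6 2 23.620 -7.030
7 2 -29.848 14.903
8 2 46.535 -16.424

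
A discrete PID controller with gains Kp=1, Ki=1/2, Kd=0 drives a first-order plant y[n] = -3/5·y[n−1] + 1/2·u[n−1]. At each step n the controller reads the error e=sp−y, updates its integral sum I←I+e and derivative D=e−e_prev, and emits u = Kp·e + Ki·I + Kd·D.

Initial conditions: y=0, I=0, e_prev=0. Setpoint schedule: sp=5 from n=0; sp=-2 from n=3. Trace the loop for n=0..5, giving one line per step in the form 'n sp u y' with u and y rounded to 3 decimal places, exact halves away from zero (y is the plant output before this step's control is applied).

(exact arithmetic carried between steps; '≈' marks a value shown rounded to 6 d.p. or computed from one; I and e_prev carry over from the previous line; the table rounds u and y to 3 d.p., halves away from zero)
n=0: y=0, sp=5, e=sp−y=5; I=5, D=e−e_prev=5; u=1·5+1/2·5+0·5=7.5; next y=-3/5·0+1/2·7.5=3.75
n=1: y=3.75, sp=5, e=sp−y=1.25; I=6.25, D=e−e_prev=-3.75; u=1·1.25+1/2·6.25+0·(-3.75)=4.375; next y=-3/5·3.75+1/2·4.375=-0.0625
n=2: y=-0.0625, sp=5, e=sp−y=5.0625; I=11.3125, D=e−e_prev=3.8125; u=1·5.0625+1/2·11.3125+0·3.8125=10.71875; next y=-3/5·(-0.0625)+1/2·10.71875=5.396875
n=3: y=5.396875, sp=-2, e=sp−y=-7.396875; I=3.915625, D=e−e_prev=-12.459375; u=1·(-7.396875)+1/2·3.915625+0·(-12.459375)≈-5.439063; next y=-3/5·5.396875+1/2·(-5.439063)≈-5.957656
n=4: y≈-5.957656, sp=-2, e=sp−y≈3.957656; I≈7.873281, D=e−e_prev≈11.354531; u=1·3.957656+1/2·7.873281+0·11.354531≈7.894297; next y=-3/5·(-5.957656)+1/2·7.894297≈7.521742
n=5: y≈7.521742, sp=-2, e=sp−y≈-9.521742; I≈-1.648461, D=e−e_prev≈-13.479398; u=1·(-9.521742)+1/2·(-1.648461)+0·(-13.479398)≈-10.345973; next y=-3/5·7.521742+1/2·(-10.345973)≈-9.686032

0 5 7.500 0.000
1 5 4.375 3.750
2 5 10.719 -0.063
3 -2 -5.439 5.397
4 -2 7.894 -5.958
5 -2 -10.346 7.522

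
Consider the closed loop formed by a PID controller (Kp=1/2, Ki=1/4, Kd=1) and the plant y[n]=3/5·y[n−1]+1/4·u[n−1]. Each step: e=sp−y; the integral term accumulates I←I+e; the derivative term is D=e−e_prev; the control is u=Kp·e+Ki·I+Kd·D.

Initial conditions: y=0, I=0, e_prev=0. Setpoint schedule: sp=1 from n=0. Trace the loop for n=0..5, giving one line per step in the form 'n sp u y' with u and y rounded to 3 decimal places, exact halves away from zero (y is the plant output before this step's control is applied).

(exact arithmetic carried between steps; '≈' marks a value shown rounded to 6 d.p. or computed from one; I and e_prev carry over from the previous line; the table rounds u and y to 3 d.p., halves away from zero)
n=0: y=0, sp=1, e=sp−y=1; I=1, D=e−e_prev=1; u=1/2·1+1/4·1+1·1=1.75; next y=3/5·0+1/4·1.75=0.4375
n=1: y=0.4375, sp=1, e=sp−y=0.5625; I=1.5625, D=e−e_prev=-0.4375; u=1/2·0.5625+1/4·1.5625+1·(-0.4375)=0.234375; next y=3/5·0.4375+1/4·0.234375≈0.321094
n=2: y≈0.321094, sp=1, e=sp−y≈0.678906; I≈2.241406, D=e−e_prev≈0.116406; u=1/2·0.678906+1/4·2.241406+1·0.116406≈1.016211; next y=3/5·0.321094+1/4·1.016211≈0.446709
n=3: y≈0.446709, sp=1, e=sp−y≈0.553291; I≈2.794697, D=e−e_prev≈-0.125615; u=1/2·0.553291+1/4·2.794697+1·(-0.125615)≈0.849705; next y=3/5·0.446709+1/4·0.849705≈0.480452
n=4: y≈0.480452, sp=1, e=sp−y≈0.519548; I≈3.314246, D=e−e_prev≈-0.033743; u=1/2·0.519548+1/4·3.314246+1·(-0.033743)≈1.054593; next y=3/5·0.480452+1/4·1.054593≈0.551919
n=5: y≈0.551919, sp=1, e=sp−y≈0.448081; I≈3.762327, D=e−e_prev≈-0.071468; u=1/2·0.448081+1/4·3.762327+1·(-0.071468)≈1.093154; next y=3/5·0.551919+1/4·1.093154≈0.604440

0 1 1.750 0.000
1 1 0.234 0.438
2 1 1.016 0.321
3 1 0.850 0.447
4 1 1.055 0.480
5 1 1.093 0.552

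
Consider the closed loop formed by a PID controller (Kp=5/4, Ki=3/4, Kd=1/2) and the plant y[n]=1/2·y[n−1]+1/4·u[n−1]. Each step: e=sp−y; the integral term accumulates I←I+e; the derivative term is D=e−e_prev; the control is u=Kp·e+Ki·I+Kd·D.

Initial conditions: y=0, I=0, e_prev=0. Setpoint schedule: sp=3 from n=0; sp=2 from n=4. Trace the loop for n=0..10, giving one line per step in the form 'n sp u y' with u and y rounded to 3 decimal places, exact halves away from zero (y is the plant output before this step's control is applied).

(exact arithmetic carried between steps; '≈' marks a value shown rounded to 6 d.p. or computed from one; I and e_prev carry over from the previous line; the table rounds u and y to 3 d.p., halves away from zero)
n=0: y=0, sp=3, e=sp−y=3; I=3, D=e−e_prev=3; u=5/4·3+3/4·3+1/2·3=7.5; next y=1/2·0+1/4·7.5=1.875
n=1: y=1.875, sp=3, e=sp−y=1.125; I=4.125, D=e−e_prev=-1.875; u=5/4·1.125+3/4·4.125+1/2·(-1.875)=3.5625; next y=1/2·1.875+1/4·3.5625=1.828125
n=2: y=1.828125, sp=3, e=sp−y=1.171875; I=5.296875, D=e−e_prev=0.046875; u=5/4·1.171875+3/4·5.296875+1/2·0.046875≈5.460938; next y=1/2·1.828125+1/4·5.460938≈2.279297
n=3: y≈2.279297, sp=3, e=sp−y≈0.720703; I≈6.017578, D=e−e_prev≈-0.451172; u=5/4·0.720703+3/4·6.017578+1/2·(-0.451172)≈5.188477; next y=1/2·2.279297+1/4·5.188477≈2.436768
n=4: y≈2.436768, sp=2, e=sp−y≈-0.436768; I≈5.580811, D=e−e_prev≈-1.157471; u=5/4·(-0.436768)+3/4·5.580811+1/2·(-1.157471)≈3.060913; next y=1/2·2.436768+1/4·3.060913≈1.983612
n=5: y≈1.983612, sp=2, e=sp−y≈0.016388; I≈5.597198, D=e−e_prev≈0.453156; u=5/4·0.016388+3/4·5.597198+1/2·0.453156≈4.444962; next y=1/2·1.983612+1/4·4.444962≈2.103046
n=6: y≈2.103046, sp=2, e=sp−y≈-0.103046; I≈5.494152, D=e−e_prev≈-0.119434; u=5/4·(-0.103046)+3/4·5.494152+1/2·(-0.119434)≈3.932089; next y=1/2·2.103046+1/4·3.932089≈2.034545
n=7: y≈2.034545, sp=2, e=sp−y≈-0.034545; I≈5.459607, D=e−e_prev≈0.068501; u=5/4·(-0.034545)+3/4·5.459607+1/2·0.068501≈4.085774; next y=1/2·2.034545+1/4·4.085774≈2.038716
n=8: y≈2.038716, sp=2, e=sp−y≈-0.038716; I≈5.420891, D=e−e_prev≈-0.004171; u=5/4·(-0.038716)+3/4·5.420891+1/2·(-0.004171)≈4.015187; next y=1/2·2.038716+1/4·4.015187≈2.023155
n=9: y≈2.023155, sp=2, e=sp−y≈-0.023155; I≈5.397736, D=e−e_prev≈0.015561; u=5/4·(-0.023155)+3/4·5.397736+1/2·0.015561≈4.027139; next y=1/2·2.023155+1/4·4.027139≈2.018362
n=10: y≈2.018362, sp=2, e=sp−y≈-0.018362; I≈5.379373, D=e−e_prev≈0.004793; u=5/4·(-0.018362)+3/4·5.379373+1/2·0.004793≈4.013974; next y=1/2·2.018362+1/4·4.013974≈2.012675

0 3 7.500 0.000
1 3 3.563 1.875
2 3 5.461 1.828
3 3 5.188 2.279
4 2 3.061 2.437
5 2 4.445 1.984
6 2 3.932 2.103
7 2 4.086 2.035
8 2 4.015 2.039
9 2 4.027 2.023
10 2 4.014 2.018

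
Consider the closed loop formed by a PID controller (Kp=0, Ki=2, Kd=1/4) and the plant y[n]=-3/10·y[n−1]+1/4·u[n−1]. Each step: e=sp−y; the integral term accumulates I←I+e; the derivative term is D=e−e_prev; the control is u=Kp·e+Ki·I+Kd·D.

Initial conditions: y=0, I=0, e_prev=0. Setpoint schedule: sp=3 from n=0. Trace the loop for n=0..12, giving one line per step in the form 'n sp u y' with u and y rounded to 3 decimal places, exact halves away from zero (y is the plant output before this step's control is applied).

0 3 6.750 0.000
1 3 8.203 1.688
2 3 11.572 1.545
3 3 12.456 2.430
4 3 13.918 2.385
5 3 14.284 2.764
6 3 14.901 2.742
7 3 15.050 2.903
8 3 15.309 2.892
9 3 15.370 2.960
10 3 15.479 2.955
11 3 15.504 2.983
12 3 15.550 2.981

(exact arithmetic carried between steps; '≈' marks a value shown rounded to 6 d.p. or computed from one; I and e_prev carry over from the previous line; the table rounds u and y to 3 d.p., halves away from zero)
n=0: y=0, sp=3, e=sp−y=3; I=3, D=e−e_prev=3; u=0·3+2·3+1/4·3=6.75; next y=-3/10·0+1/4·6.75=1.6875
n=1: y=1.6875, sp=3, e=sp−y=1.3125; I=4.3125, D=e−e_prev=-1.6875; u=0·1.3125+2·4.3125+1/4·(-1.6875)=8.203125; next y=-3/10·1.6875+1/4·8.203125≈1.544531
n=2: y≈1.544531, sp=3, e=sp−y≈1.455469; I≈5.767969, D=e−e_prev≈0.142969; u=0·1.455469+2·5.767969+1/4·0.142969≈11.571680; next y=-3/10·1.544531+1/4·11.571680≈2.429561
n=3: y≈2.429561, sp=3, e=sp−y≈0.570439; I≈6.338408, D=e−e_prev≈-0.885029; u=0·0.570439+2·6.338408+1/4·(-0.885029)≈12.455559; next y=-3/10·2.429561+1/4·12.455559≈2.385022
n=4: y≈2.385022, sp=3, e=sp−y≈0.614978; I≈6.953387, D=e−e_prev≈0.044539; u=0·0.614978+2·6.953387+1/4·0.044539≈13.917908; next y=-3/10·2.385022+1/4·13.917908≈2.763971
n=5: y≈2.763971, sp=3, e=sp−y≈0.236029; I≈7.189416, D=e−e_prev≈-0.378949; u=0·0.236029+2·7.189416+1/4·(-0.378949)≈14.284095; next y=-3/10·2.763971+1/4·14.284095≈2.741833
n=6: y≈2.741833, sp=3, e=sp−y≈0.258167; I≈7.447584, D=e−e_prev≈0.022138; u=0·0.258167+2·7.447584+1/4·0.022138≈14.900701; next y=-3/10·2.741833+1/4·14.900701≈2.902626
n=7: y≈2.902626, sp=3, e=sp−y≈0.097374; I≈7.544958, D=e−e_prev≈-0.160793; u=0·0.097374+2·7.544958+1/4·(-0.160793)≈15.049718; next y=-3/10·2.902626+1/4·15.049718≈2.891642
n=8: y≈2.891642, sp=3, e=sp−y≈0.108358; I≈7.653316, D=e−e_prev≈0.010984; u=0·0.108358+2·7.653316+1/4·0.010984≈15.309378; next y=-3/10·2.891642+1/4·15.309378≈2.959852
n=9: y≈2.959852, sp=3, e=sp−y≈0.040148; I≈7.693464, D=e−e_prev≈-0.068210; u=0·0.040148+2·7.693464+1/4·(-0.068210)≈15.369876; next y=-3/10·2.959852+1/4·15.369876≈2.954513
n=10: y≈2.954513, sp=3, e=sp−y≈0.045487; I≈7.738951, D=e−e_prev≈0.005339; u=0·0.045487+2·7.738951+1/4·0.005339≈15.479236; next y=-3/10·2.954513+1/4·15.479236≈2.983455
n=11: y≈2.983455, sp=3, e=sp−y≈0.016545; I≈7.755496, D=e−e_prev≈-0.028942; u=0·0.016545+2·7.755496+1/4·(-0.028942)≈15.503756; next y=-3/10·2.983455+1/4·15.503756≈2.980902
n=12: y≈2.980902, sp=3, e=sp−y≈0.019098; I≈7.774593, D=e−e_prev≈0.002553; u=0·0.019098+2·7.774593+1/4·0.002553≈15.549825; next y=-3/10·2.980902+1/4·15.549825≈2.993185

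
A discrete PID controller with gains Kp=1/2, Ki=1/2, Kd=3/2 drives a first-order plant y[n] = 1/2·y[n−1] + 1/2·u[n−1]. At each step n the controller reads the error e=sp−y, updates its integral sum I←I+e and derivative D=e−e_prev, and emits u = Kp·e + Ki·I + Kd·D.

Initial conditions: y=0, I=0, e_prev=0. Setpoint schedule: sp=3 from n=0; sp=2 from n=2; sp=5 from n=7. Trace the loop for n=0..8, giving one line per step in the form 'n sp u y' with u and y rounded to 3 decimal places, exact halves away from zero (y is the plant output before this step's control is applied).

(exact arithmetic carried between steps; '≈' marks a value shown rounded to 6 d.p. or computed from one; I and e_prev carry over from the previous line; the table rounds u and y to 3 d.p., halves away from zero)
n=0: y=0, sp=3, e=sp−y=3; I=3, D=e−e_prev=3; u=1/2·3+1/2·3+3/2·3=7.5; next y=1/2·0+1/2·7.5=3.75
n=1: y=3.75, sp=3, e=sp−y=-0.75; I=2.25, D=e−e_prev=-3.75; u=1/2·(-0.75)+1/2·2.25+3/2·(-3.75)=-4.875; next y=1/2·3.75+1/2·(-4.875)=-0.5625
n=2: y=-0.5625, sp=2, e=sp−y=2.5625; I=4.8125, D=e−e_prev=3.3125; u=1/2·2.5625+1/2·4.8125+3/2·3.3125=8.65625; next y=1/2·(-0.5625)+1/2·8.65625=4.046875
n=3: y=4.046875, sp=2, e=sp−y=-2.046875; I=2.765625, D=e−e_prev=-4.609375; u=1/2·(-2.046875)+1/2·2.765625+3/2·(-4.609375)≈-6.554688; next y=1/2·4.046875+1/2·(-6.554688)≈-1.253906
n=4: y≈-1.253906, sp=2, e=sp−y≈3.253906; I≈6.019531, D=e−e_prev≈5.300781; u=1/2·3.253906+1/2·6.019531+3/2·5.300781≈12.587891; next y=1/2·(-1.253906)+1/2·12.587891≈5.666992
n=5: y≈5.666992, sp=2, e=sp−y≈-3.666992; I≈2.352539, D=e−e_prev≈-6.920898; u=1/2·(-3.666992)+1/2·2.352539+3/2·(-6.920898)≈-11.038574; next y=1/2·5.666992+1/2·(-11.038574)≈-2.685791
n=6: y≈-2.685791, sp=2, e=sp−y≈4.685791; I≈7.038330, D=e−e_prev≈8.352783; u=1/2·4.685791+1/2·7.038330+3/2·8.352783≈18.391235; next y=1/2·(-2.685791)+1/2·18.391235≈7.852722
n=7: y≈7.852722, sp=5, e=sp−y≈-2.852722; I≈4.185608, D=e−e_prev≈-7.538513; u=1/2·(-2.852722)+1/2·4.185608+3/2·(-7.538513)≈-10.641327; next y=1/2·7.852722+1/2·(-10.641327)≈-1.394302
n=8: y≈-1.394302, sp=5, e=sp−y≈6.394302; I≈10.579910, D=e−e_prev≈9.247025; u=1/2·6.394302+1/2·10.579910+3/2·9.247025≈22.357643; next y=1/2·(-1.394302)+1/2·22.357643≈10.481670

0 3 7.500 0.000
1 3 -4.875 3.750
2 2 8.656 -0.563
3 2 -6.555 4.047
4 2 12.588 -1.254
5 2 -11.039 5.667
6 2 18.391 -2.686
7 5 -10.641 7.853
8 5 22.358 -1.394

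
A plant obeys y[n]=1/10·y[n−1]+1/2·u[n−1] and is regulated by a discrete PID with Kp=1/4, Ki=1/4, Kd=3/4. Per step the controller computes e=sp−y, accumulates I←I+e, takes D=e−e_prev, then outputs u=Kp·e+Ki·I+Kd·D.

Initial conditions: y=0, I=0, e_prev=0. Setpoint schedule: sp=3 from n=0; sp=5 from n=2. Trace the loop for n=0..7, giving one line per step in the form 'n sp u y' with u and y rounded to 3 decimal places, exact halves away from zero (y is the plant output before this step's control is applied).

0 3 3.750 0.000
1 3 -0.094 1.875
2 5 6.262 0.141
3 5 0.920 3.145
4 5 6.600 0.775
5 5 2.625 3.378
6 5 7.142 1.650
7 5 4.077 3.736

(exact arithmetic carried between steps; '≈' marks a value shown rounded to 6 d.p. or computed from one; I and e_prev carry over from the previous line; the table rounds u and y to 3 d.p., halves away from zero)
n=0: y=0, sp=3, e=sp−y=3; I=3, D=e−e_prev=3; u=1/4·3+1/4·3+3/4·3=3.75; next y=1/10·0+1/2·3.75=1.875
n=1: y=1.875, sp=3, e=sp−y=1.125; I=4.125, D=e−e_prev=-1.875; u=1/4·1.125+1/4·4.125+3/4·(-1.875)=-0.09375; next y=1/10·1.875+1/2·(-0.09375)=0.140625
n=2: y=0.140625, sp=5, e=sp−y=4.859375; I=8.984375, D=e−e_prev=3.734375; u=1/4·4.859375+1/4·8.984375+3/4·3.734375≈6.261719; next y=1/10·0.140625+1/2·6.261719≈3.144922
n=3: y≈3.144922, sp=5, e=sp−y≈1.855078; I≈10.839453, D=e−e_prev≈-3.004297; u=1/4·1.855078+1/4·10.839453+3/4·(-3.004297)≈0.920410; next y=1/10·3.144922+1/2·0.920410≈0.774697
n=4: y≈0.774697, sp=5, e=sp−y≈4.225303; I≈15.064756, D=e−e_prev≈2.370225; u=1/4·4.225303+1/4·15.064756+3/4·2.370225≈6.600183; next y=1/10·0.774697+1/2·6.600183≈3.377561
n=5: y≈3.377561, sp=5, e=sp−y≈1.622439; I≈16.687195, D=e−e_prev≈-2.602864; u=1/4·1.622439+1/4·16.687195+3/4·(-2.602864)≈2.625260; next y=1/10·3.377561+1/2·2.625260≈1.650386
n=6: y≈1.650386, sp=5, e=sp−y≈3.349614; I≈20.036808, D=e−e_prev≈1.727175; u=1/4·3.349614+1/4·20.036808+3/4·1.727175≈7.141987; next y=1/10·1.650386+1/2·7.141987≈3.736032
n=7: y≈3.736032, sp=5, e=sp−y≈1.263968; I≈21.300776, D=e−e_prev≈-2.085646; u=1/4·1.263968+1/4·21.300776+3/4·(-2.085646)≈4.076952; next y=1/10·3.736032+1/2·4.076952≈2.412079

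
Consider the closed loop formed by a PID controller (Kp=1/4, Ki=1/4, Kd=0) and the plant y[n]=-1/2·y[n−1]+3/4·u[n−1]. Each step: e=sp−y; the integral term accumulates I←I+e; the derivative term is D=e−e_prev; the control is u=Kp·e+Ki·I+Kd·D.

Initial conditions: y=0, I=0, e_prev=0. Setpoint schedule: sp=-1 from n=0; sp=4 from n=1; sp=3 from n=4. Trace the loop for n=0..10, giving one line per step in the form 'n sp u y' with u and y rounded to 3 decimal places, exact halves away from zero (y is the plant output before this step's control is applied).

(exact arithmetic carried between steps; '≈' marks a value shown rounded to 6 d.p. or computed from one; I and e_prev carry over from the previous line; the table rounds u and y to 3 d.p., halves away from zero)
n=0: y=0, sp=-1, e=sp−y=-1; I=-1, D=e−e_prev=-1; u=1/4·(-1)+1/4·(-1)+0·(-1)=-0.5; next y=-1/2·0+3/4·(-0.5)=-0.375
n=1: y=-0.375, sp=4, e=sp−y=4.375; I=3.375, D=e−e_prev=5.375; u=1/4·4.375+1/4·3.375+0·5.375=1.9375; next y=-1/2·(-0.375)+3/4·1.9375=1.640625
n=2: y=1.640625, sp=4, e=sp−y=2.359375; I=5.734375, D=e−e_prev=-2.015625; u=1/4·2.359375+1/4·5.734375+0·(-2.015625)≈2.023438; next y=-1/2·1.640625+3/4·2.023438≈0.697266
n=3: y≈0.697266, sp=4, e=sp−y≈3.302734; I≈9.037109, D=e−e_prev≈0.943359; u=1/4·3.302734+1/4·9.037109+0·0.943359≈3.084961; next y=-1/2·0.697266+3/4·3.084961≈1.965088
n=4: y≈1.965088, sp=3, e=sp−y≈1.034912; I≈10.072021, D=e−e_prev≈-2.267822; u=1/4·1.034912+1/4·10.072021+0·(-2.267822)≈2.776733; next y=-1/2·1.965088+3/4·2.776733≈1.100006
n=5: y≈1.100006, sp=3, e=sp−y≈1.899994; I≈11.972015, D=e−e_prev≈0.865082; u=1/4·1.899994+1/4·11.972015+0·0.865082≈3.468002; next y=-1/2·1.100006+3/4·3.468002≈2.050999
n=6: y≈2.050999, sp=3, e=sp−y≈0.949001; I≈12.921017, D=e−e_prev≈-0.950993; u=1/4·0.949001+1/4·12.921017+0·(-0.950993)≈3.467505; next y=-1/2·2.050999+3/4·3.467505≈1.575129
n=7: y≈1.575129, sp=3, e=sp−y≈1.424871; I≈14.345888, D=e−e_prev≈0.475870; u=1/4·1.424871+1/4·14.345888+0·0.475870≈3.942690; next y=-1/2·1.575129+3/4·3.942690≈2.169453
n=8: y≈2.169453, sp=3, e=sp−y≈0.830547; I≈15.176435, D=e−e_prev≈-0.594324; u=1/4·0.830547+1/4·15.176435+0·(-0.594324)≈4.001746; next y=-1/2·2.169453+3/4·4.001746≈1.916583
n=9: y≈1.916583, sp=3, e=sp−y≈1.083417; I≈16.259852, D=e−e_prev≈0.252870; u=1/4·1.083417+1/4·16.259852+0·0.252870≈4.335817; next y=-1/2·1.916583+3/4·4.335817≈2.293572
n=10: y≈2.293572, sp=3, e=sp−y≈0.706428; I≈16.966281, D=e−e_prev≈-0.376989; u=1/4·0.706428+1/4·16.966281+0·(-0.376989)≈4.418177; next y=-1/2·2.293572+3/4·4.418177≈2.166847

0 -1 -0.500 0.000
1 4 1.938 -0.375
2 4 2.023 1.641
3 4 3.085 0.697
4 3 2.777 1.965
5 3 3.468 1.100
6 3 3.468 2.051
7 3 3.943 1.575
8 3 4.002 2.169
9 3 4.336 1.917
10 3 4.418 2.294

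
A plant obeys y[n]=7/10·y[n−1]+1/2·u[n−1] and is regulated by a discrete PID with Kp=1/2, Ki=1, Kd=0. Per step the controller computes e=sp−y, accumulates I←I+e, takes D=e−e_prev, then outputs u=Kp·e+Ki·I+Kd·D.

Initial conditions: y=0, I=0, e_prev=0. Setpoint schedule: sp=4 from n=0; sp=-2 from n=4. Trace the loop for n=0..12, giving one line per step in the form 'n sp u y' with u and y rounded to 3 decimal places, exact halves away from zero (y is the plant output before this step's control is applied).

(exact arithmetic carried between steps; '≈' marks a value shown rounded to 6 d.p. or computed from one; I and e_prev carry over from the previous line; the table rounds u and y to 3 d.p., halves away from zero)
n=0: y=0, sp=4, e=sp−y=4; I=4, D=e−e_prev=4; u=1/2·4+1·4+0·4=6; next y=7/10·0+1/2·6=3
n=1: y=3, sp=4, e=sp−y=1; I=5, D=e−e_prev=-3; u=1/2·1+1·5+0·(-3)=5.5; next y=7/10·3+1/2·5.5=4.85
n=2: y=4.85, sp=4, e=sp−y=-0.85; I=4.15, D=e−e_prev=-1.85; u=1/2·(-0.85)+1·4.15+0·(-1.85)=3.725; next y=7/10·4.85+1/2·3.725=5.2575
n=3: y=5.2575, sp=4, e=sp−y=-1.2575; I=2.8925, D=e−e_prev=-0.4075; u=1/2·(-1.2575)+1·2.8925+0·(-0.4075)=2.26375; next y=7/10·5.2575+1/2·2.26375=4.812125
n=4: y=4.812125, sp=-2, e=sp−y=-6.812125; I=-3.919625, D=e−e_prev=-5.554625; u=1/2·(-6.812125)+1·(-3.919625)+0·(-5.554625)≈-7.325688; next y=7/10·4.812125+1/2·(-7.325688)≈-0.294356
n=5: y≈-0.294356, sp=-2, e=sp−y≈-1.705644; I≈-5.625269, D=e−e_prev≈5.106481; u=1/2·(-1.705644)+1·(-5.625269)+0·5.106481≈-6.478091; next y=7/10·(-0.294356)+1/2·(-6.478091)≈-3.445095
n=6: y≈-3.445095, sp=-2, e=sp−y≈1.445095; I≈-4.180174, D=e−e_prev≈3.150738; u=1/2·1.445095+1·(-4.180174)+0·3.150738≈-3.457627; next y=7/10·(-3.445095)+1/2·(-3.457627)≈-4.140380
n=7: y≈-4.140380, sp=-2, e=sp−y≈2.140380; I≈-2.039794, D=e−e_prev≈0.695285; u=1/2·2.140380+1·(-2.039794)+0·0.695285≈-0.969605; next y=7/10·(-4.140380)+1/2·(-0.969605)≈-3.383068
n=8: y≈-3.383068, sp=-2, e=sp−y≈1.383068; I≈-0.656726, D=e−e_prev≈-0.757312; u=1/2·1.383068+1·(-0.656726)+0·(-0.757312)≈0.034808; next y=7/10·(-3.383068)+1/2·0.034808≈-2.350744
n=9: y≈-2.350744, sp=-2, e=sp−y≈0.350744; I≈-0.305983, D=e−e_prev≈-1.032324; u=1/2·0.350744+1·(-0.305983)+0·(-1.032324)≈-0.130611; next y=7/10·(-2.350744)+1/2·(-0.130611)≈-1.710826
n=10: y≈-1.710826, sp=-2, e=sp−y≈-0.289174; I≈-0.595157, D=e−e_prev≈-0.639918; u=1/2·(-0.289174)+1·(-0.595157)+0·(-0.639918)≈-0.739744; next y=7/10·(-1.710826)+1/2·(-0.739744)≈-1.567450
n=11: y≈-1.567450, sp=-2, e=sp−y≈-0.432550; I≈-1.027707, D=e−e_prev≈-0.143376; u=1/2·(-0.432550)+1·(-1.027707)+0·(-0.143376)≈-1.243982; next y=7/10·(-1.567450)+1/2·(-1.243982)≈-1.719206
n=12: y≈-1.719206, sp=-2, e=sp−y≈-0.280794; I≈-1.308501, D=e−e_prev≈0.151756; u=1/2·(-0.280794)+1·(-1.308501)+0·0.151756≈-1.448898; next y=7/10·(-1.719206)+1/2·(-1.448898)≈-1.927893

0 4 6.000 0.000
1 4 5.500 3.000
2 4 3.725 4.850
3 4 2.264 5.258
4 -2 -7.326 4.812
5 -2 -6.478 -0.294
6 -2 -3.458 -3.445
7 -2 -0.970 -4.140
8 -2 0.035 -3.383
9 -2 -0.131 -2.351
10 -2 -0.740 -1.711
11 -2 -1.244 -1.567
12 -2 -1.449 -1.719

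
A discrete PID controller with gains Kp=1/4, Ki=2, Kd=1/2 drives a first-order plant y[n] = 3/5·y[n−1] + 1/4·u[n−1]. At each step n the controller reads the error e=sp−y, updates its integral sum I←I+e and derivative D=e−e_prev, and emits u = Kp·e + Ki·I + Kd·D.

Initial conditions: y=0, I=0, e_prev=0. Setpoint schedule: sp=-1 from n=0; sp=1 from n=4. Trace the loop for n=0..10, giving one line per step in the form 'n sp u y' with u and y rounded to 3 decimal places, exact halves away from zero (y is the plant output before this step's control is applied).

0 -1 -2.750 0.000
1 -1 -2.359 -0.688
2 -1 -2.462 -1.002
3 -1 -2.025 -1.217
4 1 3.855 -1.236
5 1 3.308 0.222
6 1 3.563 0.960
7 1 2.618 1.467
8 1 1.751 1.535
9 1 1.200 1.359
10 1 1.064 1.115

(exact arithmetic carried between steps; '≈' marks a value shown rounded to 6 d.p. or computed from one; I and e_prev carry over from the previous line; the table rounds u and y to 3 d.p., halves away from zero)
n=0: y=0, sp=-1, e=sp−y=-1; I=-1, D=e−e_prev=-1; u=1/4·(-1)+2·(-1)+1/2·(-1)=-2.75; next y=3/5·0+1/4·(-2.75)=-0.6875
n=1: y=-0.6875, sp=-1, e=sp−y=-0.3125; I=-1.3125, D=e−e_prev=0.6875; u=1/4·(-0.3125)+2·(-1.3125)+1/2·0.6875=-2.359375; next y=3/5·(-0.6875)+1/4·(-2.359375)≈-1.002344
n=2: y≈-1.002344, sp=-1, e=sp−y≈0.002344; I≈-1.310156, D=e−e_prev≈0.314844; u=1/4·0.002344+2·(-1.310156)+1/2·0.314844≈-2.462305; next y=3/5·(-1.002344)+1/4·(-2.462305)≈-1.216982
n=3: y≈-1.216982, sp=-1, e=sp−y≈0.216982; I≈-1.093174, D=e−e_prev≈0.214639; u=1/4·0.216982+2·(-1.093174)+1/2·0.214639≈-2.024783; next y=3/5·(-1.216982)+1/4·(-2.024783)≈-1.236385
n=4: y≈-1.236385, sp=1, e=sp−y≈2.236385; I≈1.143211, D=e−e_prev≈2.019403; u=1/4·2.236385+2·1.143211+1/2·2.019403≈3.855220; next y=3/5·(-1.236385)+1/4·3.855220≈0.221974
n=5: y≈0.221974, sp=1, e=sp−y≈0.778026; I≈1.921237, D=e−e_prev≈-1.458359; u=1/4·0.778026+2·1.921237+1/2·(-1.458359)≈3.307802; next y=3/5·0.221974+1/4·3.307802≈0.960135
n=6: y≈0.960135, sp=1, e=sp−y≈0.039865; I≈1.961103, D=e−e_prev≈-0.738161; u=1/4·0.039865+2·1.961103+1/2·(-0.738161)≈3.563091; next y=3/5·0.960135+1/4·3.563091≈1.466854
n=7: y≈1.466854, sp=1, e=sp−y≈-0.466854; I≈1.494249, D=e−e_prev≈-0.506719; u=1/4·(-0.466854)+2·1.494249+1/2·(-0.506719)≈2.618425; next y=3/5·1.466854+1/4·2.618425≈1.534718
n=8: y≈1.534718, sp=1, e=sp−y≈-0.534718; I≈0.959530, D=e−e_prev≈-0.067865; u=1/4·(-0.534718)+2·0.959530+1/2·(-0.067865)≈1.751449; next y=3/5·1.534718+1/4·1.751449≈1.358693
n=9: y≈1.358693, sp=1, e=sp−y≈-0.358693; I≈0.600837, D=e−e_prev≈0.176025; u=1/4·(-0.358693)+2·0.600837+1/2·0.176025≈1.200014; next y=3/5·1.358693+1/4·1.200014≈1.115219
n=10: y≈1.115219, sp=1, e=sp−y≈-0.115219; I≈0.485618, D=e−e_prev≈0.243474; u=1/4·(-0.115219)+2·0.485618+1/2·0.243474≈1.064168; next y=3/5·1.115219+1/4·1.064168≈0.935174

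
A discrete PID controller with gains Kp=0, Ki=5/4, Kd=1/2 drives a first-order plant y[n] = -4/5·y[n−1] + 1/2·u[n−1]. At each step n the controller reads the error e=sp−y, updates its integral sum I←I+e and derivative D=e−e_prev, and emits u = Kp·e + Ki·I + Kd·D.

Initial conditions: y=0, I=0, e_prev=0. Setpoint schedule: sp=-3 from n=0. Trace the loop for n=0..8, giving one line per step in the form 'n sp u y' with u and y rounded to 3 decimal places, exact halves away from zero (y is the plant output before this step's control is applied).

(exact arithmetic carried between steps; '≈' marks a value shown rounded to 6 d.p. or computed from one; I and e_prev carry over from the previous line; the table rounds u and y to 3 d.p., halves away from zero)
n=0: y=0, sp=-3, e=sp−y=-3; I=-3, D=e−e_prev=-3; u=0·(-3)+5/4·(-3)+1/2·(-3)=-5.25; next y=-4/5·0+1/2·(-5.25)=-2.625
n=1: y=-2.625, sp=-3, e=sp−y=-0.375; I=-3.375, D=e−e_prev=2.625; u=0·(-0.375)+5/4·(-3.375)+1/2·2.625=-2.90625; next y=-4/5·(-2.625)+1/2·(-2.90625)=0.646875
n=2: y=0.646875, sp=-3, e=sp−y=-3.646875; I=-7.021875, D=e−e_prev=-3.271875; u=0·(-3.646875)+5/4·(-7.021875)+1/2·(-3.271875)≈-10.413281; next y=-4/5·0.646875+1/2·(-10.413281)≈-5.724141
n=3: y≈-5.724141, sp=-3, e=sp−y≈2.724141; I≈-4.297734, D=e−e_prev≈6.371016; u=0·2.724141+5/4·(-4.297734)+1/2·6.371016≈-2.186660; next y=-4/5·(-5.724141)+1/2·(-2.186660)≈3.485982
n=4: y≈3.485982, sp=-3, e=sp−y≈-6.485982; I≈-10.783717, D=e−e_prev≈-9.210123; u=0·(-6.485982)+5/4·(-10.783717)+1/2·(-9.210123)≈-18.084708; next y=-4/5·3.485982+1/2·(-18.084708)≈-11.831140
n=5: y≈-11.831140, sp=-3, e=sp−y≈8.831140; I≈-1.952577, D=e−e_prev≈15.317122; u=0·8.831140+5/4·(-1.952577)+1/2·15.317122≈5.217840; next y=-4/5·(-11.831140)+1/2·5.217840≈12.073832
n=6: y≈12.073832, sp=-3, e=sp−y≈-15.073832; I≈-17.026409, D=e−e_prev≈-23.904971; u=0·(-15.073832)+5/4·(-17.026409)+1/2·(-23.904971)≈-33.235497; next y=-4/5·12.073832+1/2·(-33.235497)≈-26.276814
n=7: y≈-26.276814, sp=-3, e=sp−y≈23.276814; I≈6.250405, D=e−e_prev≈38.350645; u=0·23.276814+5/4·6.250405+1/2·38.350645≈26.988329; next y=-4/5·(-26.276814)+1/2·26.988329≈34.515615
n=8: y≈34.515615, sp=-3, e=sp−y≈-37.515615; I≈-31.265210, D=e−e_prev≈-60.792429; u=0·(-37.515615)+5/4·(-31.265210)+1/2·(-60.792429)≈-69.477727; next y=-4/5·34.515615+1/2·(-69.477727)≈-62.351356

0 -3 -5.250 0.000
1 -3 -2.906 -2.625
2 -3 -10.413 0.647
3 -3 -2.187 -5.724
4 -3 -18.085 3.486
5 -3 5.218 -11.831
6 -3 -33.235 12.074
7 -3 26.988 -26.277
8 -3 -69.478 34.516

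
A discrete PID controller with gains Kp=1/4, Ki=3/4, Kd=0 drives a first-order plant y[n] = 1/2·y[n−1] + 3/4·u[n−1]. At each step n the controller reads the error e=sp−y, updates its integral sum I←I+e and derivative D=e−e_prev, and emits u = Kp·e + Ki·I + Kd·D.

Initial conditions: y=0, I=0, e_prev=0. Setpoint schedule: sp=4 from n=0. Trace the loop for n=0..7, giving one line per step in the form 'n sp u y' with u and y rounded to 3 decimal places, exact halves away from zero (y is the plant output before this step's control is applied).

(exact arithmetic carried between steps; '≈' marks a value shown rounded to 6 d.p. or computed from one; I and e_prev carry over from the previous line; the table rounds u and y to 3 d.p., halves away from zero)
n=0: y=0, sp=4, e=sp−y=4; I=4, D=e−e_prev=4; u=1/4·4+3/4·4+0·4=4; next y=1/2·0+3/4·4=3
n=1: y=3, sp=4, e=sp−y=1; I=5, D=e−e_prev=-3; u=1/4·1+3/4·5+0·(-3)=4; next y=1/2·3+3/4·4=4.5
n=2: y=4.5, sp=4, e=sp−y=-0.5; I=4.5, D=e−e_prev=-1.5; u=1/4·(-0.5)+3/4·4.5+0·(-1.5)=3.25; next y=1/2·4.5+3/4·3.25=4.6875
n=3: y=4.6875, sp=4, e=sp−y=-0.6875; I=3.8125, D=e−e_prev=-0.1875; u=1/4·(-0.6875)+3/4·3.8125+0·(-0.1875)=2.6875; next y=1/2·4.6875+3/4·2.6875=4.359375
n=4: y=4.359375, sp=4, e=sp−y=-0.359375; I=3.453125, D=e−e_prev=0.328125; u=1/4·(-0.359375)+3/4·3.453125+0·0.328125=2.5; next y=1/2·4.359375+3/4·2.5≈4.054688
n=5: y≈4.054688, sp=4, e=sp−y≈-0.054688; I≈3.398438, D=e−e_prev≈0.304688; u=1/4·(-0.054688)+3/4·3.398438+0·0.304688≈2.535156; next y=1/2·4.054688+3/4·2.535156≈3.928711
n=6: y≈3.928711, sp=4, e=sp−y≈0.071289; I≈3.469727, D=e−e_prev≈0.125977; u=1/4·0.071289+3/4·3.469727+0·0.125977≈2.620117; next y=1/2·3.928711+3/4·2.620117≈3.929443
n=7: y≈3.929443, sp=4, e=sp−y≈0.070557; I≈3.540283, D=e−e_prev≈-0.000732; u=1/4·0.070557+3/4·3.540283+0·(-0.000732)≈2.672852; next y=1/2·3.929443+3/4·2.672852≈3.969360

0 4 4.000 0.000
1 4 4.000 3.000
2 4 3.250 4.500
3 4 2.688 4.688
4 4 2.500 4.359
5 4 2.535 4.055
6 4 2.620 3.929
7 4 2.673 3.929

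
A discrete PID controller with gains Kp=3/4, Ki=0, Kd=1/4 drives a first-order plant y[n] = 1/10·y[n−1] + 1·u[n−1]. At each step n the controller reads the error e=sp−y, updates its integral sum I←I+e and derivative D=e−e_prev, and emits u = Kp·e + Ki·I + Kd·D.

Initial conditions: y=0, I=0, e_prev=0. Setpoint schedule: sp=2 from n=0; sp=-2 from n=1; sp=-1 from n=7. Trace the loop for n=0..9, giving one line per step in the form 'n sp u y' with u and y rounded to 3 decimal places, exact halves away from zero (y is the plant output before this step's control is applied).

0 2 2.000 0.000
1 -2 -4.500 2.000
2 -2 3.300 -4.300
3 -2 -5.445 2.870
4 -2 4.376 -5.158
5 -2 -6.649 3.860
6 -2 5.728 -6.263
7 -1 -7.168 5.102
8 -1 7.183 -6.657
9 -1 -8.932 6.517

(exact arithmetic carried between steps; '≈' marks a value shown rounded to 6 d.p. or computed from one; I and e_prev carry over from the previous line; the table rounds u and y to 3 d.p., halves away from zero)
n=0: y=0, sp=2, e=sp−y=2; I=2, D=e−e_prev=2; u=3/4·2+0·2+1/4·2=2; next y=1/10·0+1·2=2
n=1: y=2, sp=-2, e=sp−y=-4; I=-2, D=e−e_prev=-6; u=3/4·(-4)+0·(-2)+1/4·(-6)=-4.5; next y=1/10·2+1·(-4.5)=-4.3
n=2: y=-4.3, sp=-2, e=sp−y=2.3; I=0.3, D=e−e_prev=6.3; u=3/4·2.3+0·0.3+1/4·6.3=3.3; next y=1/10·(-4.3)+1·3.3=2.87
n=3: y=2.87, sp=-2, e=sp−y=-4.87; I=-4.57, D=e−e_prev=-7.17; u=3/4·(-4.87)+0·(-4.57)+1/4·(-7.17)=-5.445; next y=1/10·2.87+1·(-5.445)=-5.158
n=4: y=-5.158, sp=-2, e=sp−y=3.158; I=-1.412, D=e−e_prev=8.028; u=3/4·3.158+0·(-1.412)+1/4·8.028=4.3755; next y=1/10·(-5.158)+1·4.3755=3.8597
n=5: y=3.8597, sp=-2, e=sp−y=-5.8597; I=-7.2717, D=e−e_prev=-9.0177; u=3/4·(-5.8597)+0·(-7.2717)+1/4·(-9.0177)=-6.6492; next y=1/10·3.8597+1·(-6.6492)=-6.26323
n=6: y=-6.26323, sp=-2, e=sp−y=4.26323; I=-3.00847, D=e−e_prev=10.12293; u=3/4·4.26323+0·(-3.00847)+1/4·10.12293=5.728155; next y=1/10·(-6.26323)+1·5.728155=5.101832
n=7: y=5.101832, sp=-1, e=sp−y=-6.101832; I=-9.110302, D=e−e_prev=-10.365062; u=3/4·(-6.101832)+0·(-9.110302)+1/4·(-10.365062)≈-7.167640; next y=1/10·5.101832+1·(-7.167640)≈-6.657456
n=8: y≈-6.657456, sp=-1, e=sp−y≈5.657456; I≈-3.452846, D=e−e_prev≈11.759288; u=3/4·5.657456+0·(-3.452846)+1/4·11.759288≈7.182914; next y=1/10·(-6.657456)+1·7.182914≈6.517169
n=9: y≈6.517169, sp=-1, e=sp−y≈-7.517169; I≈-10.970014, D=e−e_prev≈-13.174625; u=3/4·(-7.517169)+0·(-10.970014)+1/4·(-13.174625)≈-8.931533; next y=1/10·6.517169+1·(-8.931533)≈-8.279816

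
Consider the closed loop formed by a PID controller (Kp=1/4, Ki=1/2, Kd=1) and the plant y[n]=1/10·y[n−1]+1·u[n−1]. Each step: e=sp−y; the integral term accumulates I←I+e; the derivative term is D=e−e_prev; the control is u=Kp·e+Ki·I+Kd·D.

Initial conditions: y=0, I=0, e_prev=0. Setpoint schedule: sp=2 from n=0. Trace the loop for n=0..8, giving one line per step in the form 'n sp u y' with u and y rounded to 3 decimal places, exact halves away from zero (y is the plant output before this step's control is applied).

0 2 3.500 0.000
1 2 -3.625 3.500
2 2 10.981 -3.275
3 2 -17.532 10.654
4 2 39.530 -16.466
5 2 -73.469 37.884
6 2 151.176 -69.680
7 2 -294.853 144.208
8 2 591.052 -280.432

(exact arithmetic carried between steps; '≈' marks a value shown rounded to 6 d.p. or computed from one; I and e_prev carry over from the previous line; the table rounds u and y to 3 d.p., halves away from zero)
n=0: y=0, sp=2, e=sp−y=2; I=2, D=e−e_prev=2; u=1/4·2+1/2·2+1·2=3.5; next y=1/10·0+1·3.5=3.5
n=1: y=3.5, sp=2, e=sp−y=-1.5; I=0.5, D=e−e_prev=-3.5; u=1/4·(-1.5)+1/2·0.5+1·(-3.5)=-3.625; next y=1/10·3.5+1·(-3.625)=-3.275
n=2: y=-3.275, sp=2, e=sp−y=5.275; I=5.775, D=e−e_prev=6.775; u=1/4·5.275+1/2·5.775+1·6.775=10.98125; next y=1/10·(-3.275)+1·10.98125=10.65375
n=3: y=10.65375, sp=2, e=sp−y=-8.65375; I=-2.87875, D=e−e_prev=-13.92875; u=1/4·(-8.65375)+1/2·(-2.87875)+1·(-13.92875)≈-17.531563; next y=1/10·10.65375+1·(-17.531563)≈-16.466188
n=4: y≈-16.466188, sp=2, e=sp−y≈18.466188; I≈15.587438, D=e−e_prev≈27.119938; u=1/4·18.466188+1/2·15.587438+1·27.119938≈39.530203; next y=1/10·(-16.466188)+1·39.530203≈37.883584
n=5: y≈37.883584, sp=2, e=sp−y≈-35.883584; I≈-20.296147, D=e−e_prev≈-54.349772; u=1/4·(-35.883584)+1/2·(-20.296147)+1·(-54.349772)≈-73.468741; next y=1/10·37.883584+1·(-73.468741)≈-69.680383
n=6: y≈-69.680383, sp=2, e=sp−y≈71.680383; I≈51.384236, D=e−e_prev≈107.563967; u=1/4·71.680383+1/2·51.384236+1·107.563967≈151.176181; next y=1/10·(-69.680383)+1·151.176181≈144.208143
n=7: y≈144.208143, sp=2, e=sp−y≈-142.208143; I≈-90.823907, D=e−e_prev≈-213.888526; u=1/4·(-142.208143)+1/2·(-90.823907)+1·(-213.888526)≈-294.852515; next y=1/10·144.208143+1·(-294.852515)≈-280.431701
n=8: y≈-280.431701, sp=2, e=sp−y≈282.431701; I≈191.607794, D=e−e_prev≈424.639843; u=1/4·282.431701+1/2·191.607794+1·424.639843≈591.051666; next y=1/10·(-280.431701)+1·591.051666≈563.008495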